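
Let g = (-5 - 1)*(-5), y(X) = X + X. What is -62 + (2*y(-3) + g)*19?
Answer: 280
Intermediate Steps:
y(X) = 2*X
g = 30 (g = -6*(-5) = 30)
-62 + (2*y(-3) + g)*19 = -62 + (2*(2*(-3)) + 30)*19 = -62 + (2*(-6) + 30)*19 = -62 + (-12 + 30)*19 = -62 + 18*19 = -62 + 342 = 280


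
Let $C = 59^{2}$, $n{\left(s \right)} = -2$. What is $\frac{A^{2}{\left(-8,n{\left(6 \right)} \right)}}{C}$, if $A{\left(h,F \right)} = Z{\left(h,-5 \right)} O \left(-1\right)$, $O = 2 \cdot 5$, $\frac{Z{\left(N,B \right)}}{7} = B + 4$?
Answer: $\frac{4900}{3481} \approx 1.4076$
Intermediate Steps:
$Z{\left(N,B \right)} = 28 + 7 B$ ($Z{\left(N,B \right)} = 7 \left(B + 4\right) = 7 \left(4 + B\right) = 28 + 7 B$)
$O = 10$
$A{\left(h,F \right)} = 70$ ($A{\left(h,F \right)} = \left(28 + 7 \left(-5\right)\right) 10 \left(-1\right) = \left(28 - 35\right) 10 \left(-1\right) = \left(-7\right) 10 \left(-1\right) = \left(-70\right) \left(-1\right) = 70$)
$C = 3481$
$\frac{A^{2}{\left(-8,n{\left(6 \right)} \right)}}{C} = \frac{70^{2}}{3481} = 4900 \cdot \frac{1}{3481} = \frac{4900}{3481}$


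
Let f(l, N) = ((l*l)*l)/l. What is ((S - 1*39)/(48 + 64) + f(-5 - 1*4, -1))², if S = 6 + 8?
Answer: 81848209/12544 ≈ 6524.9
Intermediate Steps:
S = 14
f(l, N) = l² (f(l, N) = (l²*l)/l = l³/l = l²)
((S - 1*39)/(48 + 64) + f(-5 - 1*4, -1))² = ((14 - 1*39)/(48 + 64) + (-5 - 1*4)²)² = ((14 - 39)/112 + (-5 - 4)²)² = (-25*1/112 + (-9)²)² = (-25/112 + 81)² = (9047/112)² = 81848209/12544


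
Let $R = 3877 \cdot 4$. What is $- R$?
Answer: $-15508$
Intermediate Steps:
$R = 15508$
$- R = \left(-1\right) 15508 = -15508$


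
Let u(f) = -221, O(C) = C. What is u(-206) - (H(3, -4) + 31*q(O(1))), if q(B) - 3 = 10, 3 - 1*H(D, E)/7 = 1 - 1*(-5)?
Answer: -603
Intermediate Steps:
H(D, E) = -21 (H(D, E) = 21 - 7*(1 - 1*(-5)) = 21 - 7*(1 + 5) = 21 - 7*6 = 21 - 42 = -21)
q(B) = 13 (q(B) = 3 + 10 = 13)
u(-206) - (H(3, -4) + 31*q(O(1))) = -221 - (-21 + 31*13) = -221 - (-21 + 403) = -221 - 1*382 = -221 - 382 = -603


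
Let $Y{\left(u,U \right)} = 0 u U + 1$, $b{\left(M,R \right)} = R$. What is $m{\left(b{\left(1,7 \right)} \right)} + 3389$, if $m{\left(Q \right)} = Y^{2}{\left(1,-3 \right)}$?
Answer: $3390$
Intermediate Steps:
$Y{\left(u,U \right)} = 1$ ($Y{\left(u,U \right)} = 0 U + 1 = 0 + 1 = 1$)
$m{\left(Q \right)} = 1$ ($m{\left(Q \right)} = 1^{2} = 1$)
$m{\left(b{\left(1,7 \right)} \right)} + 3389 = 1 + 3389 = 3390$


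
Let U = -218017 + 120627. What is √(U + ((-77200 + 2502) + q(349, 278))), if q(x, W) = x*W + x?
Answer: I*√74717 ≈ 273.34*I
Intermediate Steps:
q(x, W) = x + W*x (q(x, W) = W*x + x = x + W*x)
U = -97390
√(U + ((-77200 + 2502) + q(349, 278))) = √(-97390 + ((-77200 + 2502) + 349*(1 + 278))) = √(-97390 + (-74698 + 349*279)) = √(-97390 + (-74698 + 97371)) = √(-97390 + 22673) = √(-74717) = I*√74717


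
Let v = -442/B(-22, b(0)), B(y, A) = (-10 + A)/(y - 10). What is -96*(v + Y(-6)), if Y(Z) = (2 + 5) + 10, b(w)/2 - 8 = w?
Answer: -227936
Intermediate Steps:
b(w) = 16 + 2*w
B(y, A) = (-10 + A)/(-10 + y)
Y(Z) = 17 (Y(Z) = 7 + 10 = 17)
v = 7072/3 (v = -442*(-10 - 22)/(-10 + (16 + 2*0)) = -442*(-32/(-10 + (16 + 0))) = -442*(-32/(-10 + 16)) = -442/((-1/32*6)) = -442/(-3/16) = -442*(-16/3) = 7072/3 ≈ 2357.3)
-96*(v + Y(-6)) = -96*(7072/3 + 17) = -96*7123/3 = -227936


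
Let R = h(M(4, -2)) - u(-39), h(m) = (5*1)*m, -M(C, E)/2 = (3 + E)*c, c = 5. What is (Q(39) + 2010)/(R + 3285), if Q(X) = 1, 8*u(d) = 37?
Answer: 16088/25843 ≈ 0.62253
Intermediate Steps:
u(d) = 37/8 (u(d) = (1/8)*37 = 37/8)
M(C, E) = -30 - 10*E (M(C, E) = -2*(3 + E)*5 = -2*(15 + 5*E) = -30 - 10*E)
h(m) = 5*m
R = -437/8 (R = 5*(-30 - 10*(-2)) - 1*37/8 = 5*(-30 + 20) - 37/8 = 5*(-10) - 37/8 = -50 - 37/8 = -437/8 ≈ -54.625)
(Q(39) + 2010)/(R + 3285) = (1 + 2010)/(-437/8 + 3285) = 2011/(25843/8) = 2011*(8/25843) = 16088/25843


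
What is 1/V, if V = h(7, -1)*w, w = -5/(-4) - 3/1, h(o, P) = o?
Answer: -4/49 ≈ -0.081633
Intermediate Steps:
w = -7/4 (w = -5*(-¼) - 3*1 = 5/4 - 3 = -7/4 ≈ -1.7500)
V = -49/4 (V = 7*(-7/4) = -49/4 ≈ -12.250)
1/V = 1/(-49/4) = -4/49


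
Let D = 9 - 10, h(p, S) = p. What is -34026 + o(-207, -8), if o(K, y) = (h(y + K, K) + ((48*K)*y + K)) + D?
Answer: 45039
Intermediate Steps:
D = -1
o(K, y) = -1 + y + 2*K + 48*K*y (o(K, y) = ((y + K) + ((48*K)*y + K)) - 1 = ((K + y) + (48*K*y + K)) - 1 = ((K + y) + (K + 48*K*y)) - 1 = (y + 2*K + 48*K*y) - 1 = -1 + y + 2*K + 48*K*y)
-34026 + o(-207, -8) = -34026 + (-1 - 8 + 2*(-207) + 48*(-207)*(-8)) = -34026 + (-1 - 8 - 414 + 79488) = -34026 + 79065 = 45039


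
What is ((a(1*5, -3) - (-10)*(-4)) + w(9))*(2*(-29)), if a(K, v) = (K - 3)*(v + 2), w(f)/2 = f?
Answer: 1392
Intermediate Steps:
w(f) = 2*f
a(K, v) = (-3 + K)*(2 + v)
((a(1*5, -3) - (-10)*(-4)) + w(9))*(2*(-29)) = (((-6 - 3*(-3) + 2*(1*5) + (1*5)*(-3)) - (-10)*(-4)) + 2*9)*(2*(-29)) = (((-6 + 9 + 2*5 + 5*(-3)) - 1*40) + 18)*(-58) = (((-6 + 9 + 10 - 15) - 40) + 18)*(-58) = ((-2 - 40) + 18)*(-58) = (-42 + 18)*(-58) = -24*(-58) = 1392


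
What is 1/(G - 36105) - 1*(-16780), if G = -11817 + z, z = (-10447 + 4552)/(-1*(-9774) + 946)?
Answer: 1724076988516/102745947 ≈ 16780.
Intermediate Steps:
z = -1179/2144 (z = -5895/(9774 + 946) = -5895/10720 = -5895*1/10720 = -1179/2144 ≈ -0.54991)
G = -25336827/2144 (G = -11817 - 1179/2144 = -25336827/2144 ≈ -11818.)
1/(G - 36105) - 1*(-16780) = 1/(-25336827/2144 - 36105) - 1*(-16780) = 1/(-102745947/2144) + 16780 = -2144/102745947 + 16780 = 1724076988516/102745947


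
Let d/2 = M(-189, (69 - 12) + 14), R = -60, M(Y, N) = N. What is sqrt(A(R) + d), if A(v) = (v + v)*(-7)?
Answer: sqrt(982) ≈ 31.337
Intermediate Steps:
A(v) = -14*v (A(v) = (2*v)*(-7) = -14*v)
d = 142 (d = 2*((69 - 12) + 14) = 2*(57 + 14) = 2*71 = 142)
sqrt(A(R) + d) = sqrt(-14*(-60) + 142) = sqrt(840 + 142) = sqrt(982)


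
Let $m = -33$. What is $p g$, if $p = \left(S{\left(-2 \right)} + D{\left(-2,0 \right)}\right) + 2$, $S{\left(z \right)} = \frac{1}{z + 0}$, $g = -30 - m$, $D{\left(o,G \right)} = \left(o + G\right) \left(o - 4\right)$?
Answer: $\frac{81}{2} \approx 40.5$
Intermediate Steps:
$D{\left(o,G \right)} = \left(-4 + o\right) \left(G + o\right)$ ($D{\left(o,G \right)} = \left(G + o\right) \left(-4 + o\right) = \left(-4 + o\right) \left(G + o\right)$)
$g = 3$ ($g = -30 - -33 = -30 + 33 = 3$)
$S{\left(z \right)} = \frac{1}{z}$
$p = \frac{27}{2}$ ($p = \left(\frac{1}{-2} + \left(\left(-2\right)^{2} - 0 - -8 + 0 \left(-2\right)\right)\right) + 2 = \left(- \frac{1}{2} + \left(4 + 0 + 8 + 0\right)\right) + 2 = \left(- \frac{1}{2} + 12\right) + 2 = \frac{23}{2} + 2 = \frac{27}{2} \approx 13.5$)
$p g = \frac{27}{2} \cdot 3 = \frac{81}{2}$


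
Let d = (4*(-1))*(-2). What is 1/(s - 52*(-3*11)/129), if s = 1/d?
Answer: 344/4619 ≈ 0.074475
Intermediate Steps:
d = 8 (d = -4*(-2) = 8)
s = ⅛ (s = 1/8 = ⅛ ≈ 0.12500)
1/(s - 52*(-3*11)/129) = 1/(⅛ - 52*(-3*11)/129) = 1/(⅛ - (-1716)/129) = 1/(⅛ - 52*(-11/43)) = 1/(⅛ + 572/43) = 1/(4619/344) = 344/4619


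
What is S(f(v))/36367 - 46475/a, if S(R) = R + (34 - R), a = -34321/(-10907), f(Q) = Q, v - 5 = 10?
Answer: -18434533869861/1248151807 ≈ -14769.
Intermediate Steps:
v = 15 (v = 5 + 10 = 15)
a = 34321/10907 (a = -34321*(-1/10907) = 34321/10907 ≈ 3.1467)
S(R) = 34
S(f(v))/36367 - 46475/a = 34/36367 - 46475/34321/10907 = 34*(1/36367) - 46475*10907/34321 = 34/36367 - 506902825/34321 = -18434533869861/1248151807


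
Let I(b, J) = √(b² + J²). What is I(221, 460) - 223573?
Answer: -223573 + √260441 ≈ -2.2306e+5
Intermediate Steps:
I(b, J) = √(J² + b²)
I(221, 460) - 223573 = √(460² + 221²) - 223573 = √(211600 + 48841) - 223573 = √260441 - 223573 = -223573 + √260441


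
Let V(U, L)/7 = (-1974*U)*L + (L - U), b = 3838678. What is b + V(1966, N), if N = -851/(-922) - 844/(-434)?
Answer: -2117336753021/28582 ≈ -7.4079e+7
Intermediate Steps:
N = 573751/200074 (N = -851*(-1/922) - 844*(-1/434) = 851/922 + 422/217 = 573751/200074 ≈ 2.8677)
V(U, L) = -7*U + 7*L - 13818*L*U (V(U, L) = 7*((-1974*U)*L + (L - U)) = 7*(-1974*L*U + (L - U)) = 7*(L - U - 1974*L*U) = -7*U + 7*L - 13818*L*U)
b + V(1966, N) = 3838678 + (-7*1966 + 7*(573751/200074) - 13818*573751/200074*1966) = 3838678 + (-13762 + 573751/28582 - 1113330537942/14291) = 3838678 - 2227053847617/28582 = -2117336753021/28582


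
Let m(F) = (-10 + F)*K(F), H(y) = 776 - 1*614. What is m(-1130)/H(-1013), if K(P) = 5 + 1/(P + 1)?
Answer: -1072360/30483 ≈ -35.179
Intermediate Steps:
H(y) = 162 (H(y) = 776 - 614 = 162)
K(P) = 5 + 1/(1 + P)
m(F) = (-10 + F)*(6 + 5*F)/(1 + F) (m(F) = (-10 + F)*((6 + 5*F)/(1 + F)) = (-10 + F)*(6 + 5*F)/(1 + F))
m(-1130)/H(-1013) = ((-10 - 1130)*(6 + 5*(-1130))/(1 - 1130))/162 = (-1140*(6 - 5650)/(-1129))*(1/162) = -1/1129*(-1140)*(-5644)*(1/162) = -6434160/1129*1/162 = -1072360/30483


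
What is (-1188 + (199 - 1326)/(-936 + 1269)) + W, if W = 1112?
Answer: -26435/333 ≈ -79.384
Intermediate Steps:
(-1188 + (199 - 1326)/(-936 + 1269)) + W = (-1188 + (199 - 1326)/(-936 + 1269)) + 1112 = (-1188 - 1127/333) + 1112 = -396731/333 + 1112 = -26435/333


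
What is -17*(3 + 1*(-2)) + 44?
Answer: 27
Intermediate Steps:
-17*(3 + 1*(-2)) + 44 = -17*(3 - 2) + 44 = -17*1 + 44 = -17 + 44 = 27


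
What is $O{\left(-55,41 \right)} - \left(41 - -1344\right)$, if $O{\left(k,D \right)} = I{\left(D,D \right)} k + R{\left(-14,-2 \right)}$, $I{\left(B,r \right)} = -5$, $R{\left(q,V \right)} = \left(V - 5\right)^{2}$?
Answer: $-1061$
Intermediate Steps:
$R{\left(q,V \right)} = \left(-5 + V\right)^{2}$
$O{\left(k,D \right)} = 49 - 5 k$ ($O{\left(k,D \right)} = - 5 k + \left(-5 - 2\right)^{2} = - 5 k + \left(-7\right)^{2} = - 5 k + 49 = 49 - 5 k$)
$O{\left(-55,41 \right)} - \left(41 - -1344\right) = \left(49 - -275\right) - \left(41 - -1344\right) = \left(49 + 275\right) - \left(41 + 1344\right) = 324 - 1385 = -1061$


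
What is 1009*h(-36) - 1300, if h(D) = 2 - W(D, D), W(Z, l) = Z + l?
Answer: 73366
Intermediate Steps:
h(D) = 2 - 2*D (h(D) = 2 - (D + D) = 2 - 2*D)
1009*h(-36) - 1300 = 1009*(2 - 2*(-36)) - 1300 = 1009*(2 + 72) - 1300 = 1009*74 - 1300 = 74666 - 1300 = 73366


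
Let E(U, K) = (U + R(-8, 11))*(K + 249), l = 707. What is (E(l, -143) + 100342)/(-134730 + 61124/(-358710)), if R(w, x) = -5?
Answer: -15671501835/12082264856 ≈ -1.2971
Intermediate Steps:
E(U, K) = (-5 + U)*(249 + K) (E(U, K) = (U - 5)*(K + 249) = (-5 + U)*(249 + K))
(E(l, -143) + 100342)/(-134730 + 61124/(-358710)) = ((-1245 - 5*(-143) + 249*707 - 143*707) + 100342)/(-134730 + 61124/(-358710)) = ((-1245 + 715 + 176043 - 101101) + 100342)/(-134730 + 61124*(-1/358710)) = (74412 + 100342)/(-134730 - 30562/179355) = 174754/(-24164529712/179355) = 174754*(-179355/24164529712) = -15671501835/12082264856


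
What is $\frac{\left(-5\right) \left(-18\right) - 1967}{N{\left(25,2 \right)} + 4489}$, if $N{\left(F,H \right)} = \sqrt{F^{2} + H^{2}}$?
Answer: $- \frac{8425853}{20150492} + \frac{1877 \sqrt{629}}{20150492} \approx -0.41581$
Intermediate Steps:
$\frac{\left(-5\right) \left(-18\right) - 1967}{N{\left(25,2 \right)} + 4489} = \frac{\left(-5\right) \left(-18\right) - 1967}{\sqrt{25^{2} + 2^{2}} + 4489} = \frac{90 - 1967}{\sqrt{625 + 4} + 4489} = - \frac{1877}{\sqrt{629} + 4489} = - \frac{1877}{4489 + \sqrt{629}}$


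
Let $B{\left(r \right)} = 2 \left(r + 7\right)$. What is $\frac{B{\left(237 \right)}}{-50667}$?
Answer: $- \frac{488}{50667} \approx -0.0096315$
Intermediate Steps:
$B{\left(r \right)} = 14 + 2 r$ ($B{\left(r \right)} = 2 \left(7 + r\right) = 14 + 2 r$)
$\frac{B{\left(237 \right)}}{-50667} = \frac{14 + 2 \cdot 237}{-50667} = \left(14 + 474\right) \left(- \frac{1}{50667}\right) = 488 \left(- \frac{1}{50667}\right) = - \frac{488}{50667}$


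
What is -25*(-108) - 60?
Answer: 2640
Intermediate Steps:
-25*(-108) - 60 = 2700 - 60 = 2640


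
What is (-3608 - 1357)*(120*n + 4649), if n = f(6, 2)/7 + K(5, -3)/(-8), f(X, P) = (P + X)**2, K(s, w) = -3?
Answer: -201271170/7 ≈ -2.8753e+7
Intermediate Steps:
n = 533/56 (n = (2 + 6)**2/7 - 3/(-8) = 8**2*(1/7) - 3*(-1/8) = 64*(1/7) + 3/8 = 64/7 + 3/8 = 533/56 ≈ 9.5179)
(-3608 - 1357)*(120*n + 4649) = (-3608 - 1357)*(120*(533/56) + 4649) = -4965*(7995/7 + 4649) = -4965*40538/7 = -201271170/7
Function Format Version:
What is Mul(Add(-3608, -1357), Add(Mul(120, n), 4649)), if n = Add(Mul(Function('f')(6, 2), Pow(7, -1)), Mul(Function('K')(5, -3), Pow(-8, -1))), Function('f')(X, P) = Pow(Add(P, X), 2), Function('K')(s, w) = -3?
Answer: Rational(-201271170, 7) ≈ -2.8753e+7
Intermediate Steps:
n = Rational(533, 56) (n = Add(Mul(Pow(Add(2, 6), 2), Pow(7, -1)), Mul(-3, Pow(-8, -1))) = Add(Mul(Pow(8, 2), Rational(1, 7)), Mul(-3, Rational(-1, 8))) = Add(Mul(64, Rational(1, 7)), Rational(3, 8)) = Add(Rational(64, 7), Rational(3, 8)) = Rational(533, 56) ≈ 9.5179)
Mul(Add(-3608, -1357), Add(Mul(120, n), 4649)) = Mul(Add(-3608, -1357), Add(Mul(120, Rational(533, 56)), 4649)) = Mul(-4965, Add(Rational(7995, 7), 4649)) = Mul(-4965, Rational(40538, 7)) = Rational(-201271170, 7)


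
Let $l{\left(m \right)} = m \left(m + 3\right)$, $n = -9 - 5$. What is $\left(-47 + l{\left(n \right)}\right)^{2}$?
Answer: $11449$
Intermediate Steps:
$n = -14$
$l{\left(m \right)} = m \left(3 + m\right)$
$\left(-47 + l{\left(n \right)}\right)^{2} = \left(-47 - 14 \left(3 - 14\right)\right)^{2} = \left(-47 - -154\right)^{2} = \left(-47 + 154\right)^{2} = 107^{2} = 11449$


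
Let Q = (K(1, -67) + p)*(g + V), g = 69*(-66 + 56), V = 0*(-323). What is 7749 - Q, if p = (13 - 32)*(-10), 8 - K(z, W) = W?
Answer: 190599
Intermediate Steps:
K(z, W) = 8 - W
p = 190 (p = -19*(-10) = 190)
V = 0
g = -690 (g = 69*(-10) = -690)
Q = -182850 (Q = ((8 - 1*(-67)) + 190)*(-690 + 0) = ((8 + 67) + 190)*(-690) = (75 + 190)*(-690) = 265*(-690) = -182850)
7749 - Q = 7749 - 1*(-182850) = 7749 + 182850 = 190599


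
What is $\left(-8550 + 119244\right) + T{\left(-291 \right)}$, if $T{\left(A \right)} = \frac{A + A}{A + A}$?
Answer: $110695$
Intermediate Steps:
$T{\left(A \right)} = 1$ ($T{\left(A \right)} = \frac{2 A}{2 A} = 2 A \frac{1}{2 A} = 1$)
$\left(-8550 + 119244\right) + T{\left(-291 \right)} = \left(-8550 + 119244\right) + 1 = 110694 + 1 = 110695$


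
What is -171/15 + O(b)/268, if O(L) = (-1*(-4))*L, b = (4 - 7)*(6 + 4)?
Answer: -3969/335 ≈ -11.848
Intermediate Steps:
b = -30 (b = -3*10 = -30)
O(L) = 4*L
-171/15 + O(b)/268 = -171/15 + (4*(-30))/268 = -171*1/15 - 120*1/268 = -57/5 - 30/67 = -3969/335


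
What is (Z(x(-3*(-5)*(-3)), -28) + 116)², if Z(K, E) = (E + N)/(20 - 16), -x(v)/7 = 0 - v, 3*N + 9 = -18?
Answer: 182329/16 ≈ 11396.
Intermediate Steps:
N = -9 (N = -3 + (⅓)*(-18) = -3 - 6 = -9)
x(v) = 7*v (x(v) = -7*(0 - v) = -(-7)*v = 7*v)
Z(K, E) = -9/4 + E/4 (Z(K, E) = (E - 9)/(20 - 16) = (-9 + E)/4 = (-9 + E)*(¼) = -9/4 + E/4)
(Z(x(-3*(-5)*(-3)), -28) + 116)² = ((-9/4 + (¼)*(-28)) + 116)² = ((-9/4 - 7) + 116)² = (-37/4 + 116)² = (427/4)² = 182329/16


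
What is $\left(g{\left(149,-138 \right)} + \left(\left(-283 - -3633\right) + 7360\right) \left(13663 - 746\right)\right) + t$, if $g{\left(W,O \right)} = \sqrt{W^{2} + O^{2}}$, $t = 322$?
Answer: $138341392 + \sqrt{41245} \approx 1.3834 \cdot 10^{8}$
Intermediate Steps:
$g{\left(W,O \right)} = \sqrt{O^{2} + W^{2}}$
$\left(g{\left(149,-138 \right)} + \left(\left(-283 - -3633\right) + 7360\right) \left(13663 - 746\right)\right) + t = \left(\sqrt{\left(-138\right)^{2} + 149^{2}} + \left(\left(-283 - -3633\right) + 7360\right) \left(13663 - 746\right)\right) + 322 = \left(\sqrt{19044 + 22201} + \left(\left(-283 + 3633\right) + 7360\right) 12917\right) + 322 = \left(\sqrt{41245} + \left(3350 + 7360\right) 12917\right) + 322 = \left(\sqrt{41245} + 10710 \cdot 12917\right) + 322 = \left(\sqrt{41245} + 138341070\right) + 322 = \left(138341070 + \sqrt{41245}\right) + 322 = 138341392 + \sqrt{41245}$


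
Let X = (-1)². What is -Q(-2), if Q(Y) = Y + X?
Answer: 1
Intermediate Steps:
X = 1
Q(Y) = 1 + Y (Q(Y) = Y + 1 = 1 + Y)
-Q(-2) = -(1 - 2) = -1*(-1) = 1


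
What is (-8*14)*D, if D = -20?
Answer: 2240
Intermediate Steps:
(-8*14)*D = -8*14*(-20) = -112*(-20) = 2240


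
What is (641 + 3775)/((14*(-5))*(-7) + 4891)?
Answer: 4416/5381 ≈ 0.82067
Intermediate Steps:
(641 + 3775)/((14*(-5))*(-7) + 4891) = 4416/(-70*(-7) + 4891) = 4416/(490 + 4891) = 4416/5381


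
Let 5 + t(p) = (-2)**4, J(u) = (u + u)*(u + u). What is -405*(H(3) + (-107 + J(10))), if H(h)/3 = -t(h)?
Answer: -105300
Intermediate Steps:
J(u) = 4*u**2 (J(u) = (2*u)*(2*u) = 4*u**2)
t(p) = 11 (t(p) = -5 + (-2)**4 = -5 + 16 = 11)
H(h) = -33 (H(h) = 3*(-1*11) = 3*(-11) = -33)
-405*(H(3) + (-107 + J(10))) = -405*(-33 + (-107 + 4*10**2)) = -405*(-33 + (-107 + 4*100)) = -405*(-33 + (-107 + 400)) = -405*(-33 + 293) = -405*260 = -105300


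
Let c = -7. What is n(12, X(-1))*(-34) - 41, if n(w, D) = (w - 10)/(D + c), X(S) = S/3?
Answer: -349/11 ≈ -31.727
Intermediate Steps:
X(S) = S/3 (X(S) = S*(⅓) = S/3)
n(w, D) = (-10 + w)/(-7 + D) (n(w, D) = (w - 10)/(D - 7) = (-10 + w)/(-7 + D))
n(12, X(-1))*(-34) - 41 = ((-10 + 12)/(-7 + (⅓)*(-1)))*(-34) - 41 = (2/(-7 - ⅓))*(-34) - 41 = (2/(-22/3))*(-34) - 41 = -3/22*2*(-34) - 41 = -3/11*(-34) - 41 = 102/11 - 41 = -349/11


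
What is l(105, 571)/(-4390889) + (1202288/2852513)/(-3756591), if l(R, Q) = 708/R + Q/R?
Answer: -4753239575128139/1646804514270962889045 ≈ -2.8863e-6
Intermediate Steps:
l(105, 571)/(-4390889) + (1202288/2852513)/(-3756591) = ((708 + 571)/105)/(-4390889) + (1202288/2852513)/(-3756591) = ((1/105)*1279)*(-1/4390889) + (1202288*(1/2852513))*(-1/3756591) = (1279/105)*(-1/4390889) + (1202288/2852513)*(-1/3756591) = -1279/461043345 - 1202288/10715724663183 = -4753239575128139/1646804514270962889045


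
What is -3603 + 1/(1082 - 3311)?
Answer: -8031088/2229 ≈ -3603.0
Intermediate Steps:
-3603 + 1/(1082 - 3311) = -3603 + 1/(-2229) = -3603 - 1/2229 = -8031088/2229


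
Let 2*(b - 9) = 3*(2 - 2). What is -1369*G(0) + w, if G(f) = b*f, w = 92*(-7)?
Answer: -644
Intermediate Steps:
w = -644
b = 9 (b = 9 + (3*(2 - 2))/2 = 9 + (3*0)/2 = 9 + (½)*0 = 9 + 0 = 9)
G(f) = 9*f
-1369*G(0) + w = -12321*0 - 644 = -1369*0 - 644 = 0 - 644 = -644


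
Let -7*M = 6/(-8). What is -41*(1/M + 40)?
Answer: -6068/3 ≈ -2022.7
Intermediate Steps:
M = 3/28 (M = -6/(7*(-8)) = -6*(-1)/(7*8) = -⅐*(-¾) = 3/28 ≈ 0.10714)
-41*(1/M + 40) = -41*(1/(3/28) + 40) = -41*(28/3 + 40) = -41*148/3 = -6068/3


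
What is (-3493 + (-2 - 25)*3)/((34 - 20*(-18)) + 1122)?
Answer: -1787/758 ≈ -2.3575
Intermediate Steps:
(-3493 + (-2 - 25)*3)/((34 - 20*(-18)) + 1122) = (-3493 - 27*3)/((34 + 360) + 1122) = (-3493 - 81)/(394 + 1122) = -3574/1516 = -3574*1/1516 = -1787/758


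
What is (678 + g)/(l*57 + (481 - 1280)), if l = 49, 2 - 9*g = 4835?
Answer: 141/1994 ≈ 0.070712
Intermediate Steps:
g = -537 (g = 2/9 - ⅑*4835 = 2/9 - 4835/9 = -537)
(678 + g)/(l*57 + (481 - 1280)) = (678 - 537)/(49*57 + (481 - 1280)) = 141/(2793 - 799) = 141/1994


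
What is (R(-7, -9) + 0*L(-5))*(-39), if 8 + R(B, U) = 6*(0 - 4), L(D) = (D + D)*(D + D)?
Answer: 1248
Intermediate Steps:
L(D) = 4*D² (L(D) = (2*D)*(2*D) = 4*D²)
R(B, U) = -32 (R(B, U) = -8 + 6*(0 - 4) = -8 + 6*(-4) = -8 - 24 = -32)
(R(-7, -9) + 0*L(-5))*(-39) = (-32 + 0*(4*(-5)²))*(-39) = (-32 + 0*(4*25))*(-39) = (-32 + 0*100)*(-39) = (-32 + 0)*(-39) = -32*(-39) = 1248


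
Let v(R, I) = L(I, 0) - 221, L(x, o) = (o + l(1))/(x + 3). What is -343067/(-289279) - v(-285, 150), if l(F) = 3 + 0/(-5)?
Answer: 3277670747/14753229 ≈ 222.17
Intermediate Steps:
l(F) = 3 (l(F) = 3 + 0*(-⅕) = 3 + 0 = 3)
L(x, o) = (3 + o)/(3 + x) (L(x, o) = (o + 3)/(x + 3) = (3 + o)/(3 + x))
v(R, I) = -221 + 3/(3 + I) (v(R, I) = (3 + 0)/(3 + I) - 221 = 3/(3 + I) - 221 = -221 + 3/(3 + I))
-343067/(-289279) - v(-285, 150) = -343067/(-289279) - (-660 - 221*150)/(3 + 150) = -343067*(-1/289279) - (-660 - 33150)/153 = 343067/289279 - (-33810)/153 = 343067/289279 - 1*(-11270/51) = 343067/289279 + 11270/51 = 3277670747/14753229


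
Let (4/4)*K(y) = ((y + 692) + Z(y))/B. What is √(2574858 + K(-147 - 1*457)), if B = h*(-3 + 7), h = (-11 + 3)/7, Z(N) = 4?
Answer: √41197406/4 ≈ 1604.6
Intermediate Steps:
h = -8/7 (h = -8*⅐ = -8/7 ≈ -1.1429)
B = -32/7 (B = -8*(-3 + 7)/7 = -8/7*4 = -32/7 ≈ -4.5714)
K(y) = -609/4 - 7*y/32 (K(y) = ((y + 692) + 4)/(-32/7) = ((692 + y) + 4)*(-7/32) = (696 + y)*(-7/32) = -609/4 - 7*y/32)
√(2574858 + K(-147 - 1*457)) = √(2574858 + (-609/4 - 7*(-147 - 1*457)/32)) = √(2574858 + (-609/4 - 7*(-147 - 457)/32)) = √(2574858 + (-609/4 - 7/32*(-604))) = √(2574858 + (-609/4 + 1057/8)) = √(2574858 - 161/8) = √(20598703/8) = √41197406/4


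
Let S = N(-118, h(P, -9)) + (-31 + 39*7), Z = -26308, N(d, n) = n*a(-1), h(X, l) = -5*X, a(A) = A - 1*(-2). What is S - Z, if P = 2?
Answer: 26540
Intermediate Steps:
a(A) = 2 + A (a(A) = A + 2 = 2 + A)
N(d, n) = n (N(d, n) = n*(2 - 1) = n*1 = n)
S = 232 (S = -5*2 + (-31 + 39*7) = -10 + (-31 + 273) = -10 + 242 = 232)
S - Z = 232 - 1*(-26308) = 232 + 26308 = 26540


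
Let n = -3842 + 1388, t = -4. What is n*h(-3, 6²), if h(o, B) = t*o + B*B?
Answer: -3209832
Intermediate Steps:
h(o, B) = B² - 4*o (h(o, B) = -4*o + B*B = -4*o + B² = B² - 4*o)
n = -2454
n*h(-3, 6²) = -2454*((6²)² - 4*(-3)) = -2454*(36² + 12) = -2454*(1296 + 12) = -2454*1308 = -3209832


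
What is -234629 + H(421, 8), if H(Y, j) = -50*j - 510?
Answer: -235539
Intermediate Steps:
H(Y, j) = -510 - 50*j
-234629 + H(421, 8) = -234629 + (-510 - 50*8) = -234629 + (-510 - 400) = -234629 - 910 = -235539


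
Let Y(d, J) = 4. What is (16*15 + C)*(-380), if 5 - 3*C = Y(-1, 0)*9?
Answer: -261820/3 ≈ -87273.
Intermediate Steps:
C = -31/3 (C = 5/3 - 4*9/3 = 5/3 - 1/3*36 = 5/3 - 12 = -31/3 ≈ -10.333)
(16*15 + C)*(-380) = (16*15 - 31/3)*(-380) = (240 - 31/3)*(-380) = (689/3)*(-380) = -261820/3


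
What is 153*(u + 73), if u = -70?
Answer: 459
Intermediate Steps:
153*(u + 73) = 153*(-70 + 73) = 153*3 = 459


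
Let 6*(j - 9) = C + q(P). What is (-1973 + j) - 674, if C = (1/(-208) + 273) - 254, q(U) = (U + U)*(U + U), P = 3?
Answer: -1093595/416 ≈ -2628.8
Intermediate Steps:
q(U) = 4*U² (q(U) = (2*U)*(2*U) = 4*U²)
C = 3951/208 (C = (-1/208 + 273) - 254 = 56783/208 - 254 = 3951/208 ≈ 18.995)
j = 7557/416 (j = 9 + (3951/208 + 4*3²)/6 = 9 + (3951/208 + 4*9)/6 = 9 + (3951/208 + 36)/6 = 9 + (⅙)*(11439/208) = 9 + 3813/416 = 7557/416 ≈ 18.166)
(-1973 + j) - 674 = (-1973 + 7557/416) - 674 = -813211/416 - 674 = -1093595/416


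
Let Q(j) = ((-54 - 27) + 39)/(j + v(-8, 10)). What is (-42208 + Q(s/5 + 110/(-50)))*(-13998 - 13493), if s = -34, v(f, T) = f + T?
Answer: 1160175182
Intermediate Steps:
v(f, T) = T + f
Q(j) = -42/(2 + j) (Q(j) = ((-54 - 27) + 39)/(j + (10 - 8)) = (-81 + 39)/(j + 2) = -42/(2 + j))
(-42208 + Q(s/5 + 110/(-50)))*(-13998 - 13493) = (-42208 - 42/(2 + (-34/5 + 110/(-50))))*(-13998 - 13493) = (-42208 - 42/(2 + (-34*1/5 + 110*(-1/50))))*(-27491) = (-42208 - 42/(2 + (-34/5 - 11/5)))*(-27491) = (-42208 - 42/(2 - 9))*(-27491) = (-42208 - 42/(-7))*(-27491) = (-42208 - 42*(-1/7))*(-27491) = (-42208 + 6)*(-27491) = -42202*(-27491) = 1160175182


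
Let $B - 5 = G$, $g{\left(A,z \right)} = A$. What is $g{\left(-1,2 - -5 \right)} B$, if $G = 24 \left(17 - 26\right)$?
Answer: $211$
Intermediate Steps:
$G = -216$ ($G = 24 \left(-9\right) = -216$)
$B = -211$ ($B = 5 - 216 = -211$)
$g{\left(-1,2 - -5 \right)} B = \left(-1\right) \left(-211\right) = 211$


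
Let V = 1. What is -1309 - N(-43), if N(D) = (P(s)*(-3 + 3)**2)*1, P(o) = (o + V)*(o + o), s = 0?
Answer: -1309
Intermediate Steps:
P(o) = 2*o*(1 + o) (P(o) = (o + 1)*(o + o) = (1 + o)*(2*o) = 2*o*(1 + o))
N(D) = 0 (N(D) = ((2*0*(1 + 0))*(-3 + 3)**2)*1 = ((2*0*1)*0**2)*1 = (0*0)*1 = 0*1 = 0)
-1309 - N(-43) = -1309 - 1*0 = -1309 + 0 = -1309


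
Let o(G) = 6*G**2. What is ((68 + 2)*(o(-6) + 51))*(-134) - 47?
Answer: -2504507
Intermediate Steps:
((68 + 2)*(o(-6) + 51))*(-134) - 47 = ((68 + 2)*(6*(-6)**2 + 51))*(-134) - 47 = (70*(6*36 + 51))*(-134) - 47 = (70*(216 + 51))*(-134) - 47 = (70*267)*(-134) - 47 = 18690*(-134) - 47 = -2504460 - 47 = -2504507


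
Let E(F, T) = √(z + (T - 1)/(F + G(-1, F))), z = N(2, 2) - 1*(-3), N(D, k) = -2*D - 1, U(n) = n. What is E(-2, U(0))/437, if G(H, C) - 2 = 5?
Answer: I*√55/2185 ≈ 0.0033941*I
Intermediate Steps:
G(H, C) = 7 (G(H, C) = 2 + 5 = 7)
N(D, k) = -1 - 2*D
z = -2 (z = (-1 - 2*2) - 1*(-3) = (-1 - 4) + 3 = -5 + 3 = -2)
E(F, T) = √(-2 + (-1 + T)/(7 + F)) (E(F, T) = √(-2 + (T - 1)/(F + 7)) = √(-2 + (-1 + T)/(7 + F)))
E(-2, U(0))/437 = √((-15 + 0 - 2*(-2))/(7 - 2))/437 = √((-15 + 0 + 4)/5)*(1/437) = √((⅕)*(-11))*(1/437) = √(-11/5)*(1/437) = (I*√55/5)*(1/437) = I*√55/2185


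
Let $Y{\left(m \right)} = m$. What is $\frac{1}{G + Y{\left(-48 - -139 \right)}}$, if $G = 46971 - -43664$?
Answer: $\frac{1}{90726} \approx 1.1022 \cdot 10^{-5}$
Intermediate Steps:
$G = 90635$ ($G = 46971 + 43664 = 90635$)
$\frac{1}{G + Y{\left(-48 - -139 \right)}} = \frac{1}{90635 - -91} = \frac{1}{90635 + \left(-48 + 139\right)} = \frac{1}{90635 + 91} = \frac{1}{90726}$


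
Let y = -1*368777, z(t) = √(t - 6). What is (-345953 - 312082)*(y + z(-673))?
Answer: 242668173195 - 658035*I*√679 ≈ 2.4267e+11 - 1.7147e+7*I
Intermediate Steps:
z(t) = √(-6 + t)
y = -368777
(-345953 - 312082)*(y + z(-673)) = (-345953 - 312082)*(-368777 + √(-6 - 673)) = -658035*(-368777 + √(-679)) = -658035*(-368777 + I*√679) = 242668173195 - 658035*I*√679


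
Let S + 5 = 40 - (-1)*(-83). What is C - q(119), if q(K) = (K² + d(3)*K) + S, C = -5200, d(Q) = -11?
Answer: -18004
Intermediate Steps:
S = -48 (S = -5 + (40 - (-1)*(-83)) = -5 + (40 - 1*83) = -5 + (40 - 83) = -5 - 43 = -48)
q(K) = -48 + K² - 11*K (q(K) = (K² - 11*K) - 48 = -48 + K² - 11*K)
C - q(119) = -5200 - (-48 + 119² - 11*119) = -5200 - (-48 + 14161 - 1309) = -5200 - 1*12804 = -5200 - 12804 = -18004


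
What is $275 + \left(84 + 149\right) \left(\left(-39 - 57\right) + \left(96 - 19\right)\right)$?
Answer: $-4152$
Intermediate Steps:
$275 + \left(84 + 149\right) \left(\left(-39 - 57\right) + \left(96 - 19\right)\right) = 275 + 233 \left(-96 + 77\right) = 275 + 233 \left(-19\right) = 275 - 4427 = -4152$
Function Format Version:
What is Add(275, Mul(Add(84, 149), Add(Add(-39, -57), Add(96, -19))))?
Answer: -4152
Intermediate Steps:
Add(275, Mul(Add(84, 149), Add(Add(-39, -57), Add(96, -19)))) = Add(275, Mul(233, Add(-96, 77))) = Add(275, Mul(233, -19)) = Add(275, -4427) = -4152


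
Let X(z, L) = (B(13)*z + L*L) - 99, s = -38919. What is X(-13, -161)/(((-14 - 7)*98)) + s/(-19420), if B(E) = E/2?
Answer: -104931737/9991590 ≈ -10.502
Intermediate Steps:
B(E) = E/2 (B(E) = E*(½) = E/2)
X(z, L) = -99 + L² + 13*z/2 (X(z, L) = (((½)*13)*z + L*L) - 99 = (13*z/2 + L²) - 99 = (L² + 13*z/2) - 99 = -99 + L² + 13*z/2)
X(-13, -161)/(((-14 - 7)*98)) + s/(-19420) = (-99 + (-161)² + (13/2)*(-13))/(((-14 - 7)*98)) - 38919/(-19420) = (-99 + 25921 - 169/2)/((-21*98)) - 38919*(-1/19420) = (51475/2)/(-2058) + 38919/19420 = (51475/2)*(-1/2058) + 38919/19420 = -51475/4116 + 38919/19420 = -104931737/9991590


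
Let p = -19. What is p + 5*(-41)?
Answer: -224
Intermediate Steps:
p + 5*(-41) = -19 + 5*(-41) = -19 - 205 = -224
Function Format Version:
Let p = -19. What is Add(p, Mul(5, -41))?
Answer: -224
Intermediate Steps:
Add(p, Mul(5, -41)) = Add(-19, Mul(5, -41)) = Add(-19, -205) = -224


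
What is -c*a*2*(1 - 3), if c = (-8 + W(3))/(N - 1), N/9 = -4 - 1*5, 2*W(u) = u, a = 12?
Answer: 156/41 ≈ 3.8049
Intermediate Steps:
W(u) = u/2
N = -81 (N = 9*(-4 - 1*5) = 9*(-4 - 5) = 9*(-9) = -81)
c = 13/164 (c = (-8 + (1/2)*3)/(-81 - 1) = (-8 + 3/2)/(-82) = -13/2*(-1/82) = 13/164 ≈ 0.079268)
-c*a*2*(1 - 3) = -(13/164)*12*2*(1 - 3) = -39*2*(-2)/41 = -39*(-4)/41 = -1*(-156/41) = 156/41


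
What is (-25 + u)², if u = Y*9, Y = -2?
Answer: 1849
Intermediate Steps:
u = -18 (u = -2*9 = -18)
(-25 + u)² = (-25 - 18)² = (-43)² = 1849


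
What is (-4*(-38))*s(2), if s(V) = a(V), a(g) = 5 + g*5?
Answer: 2280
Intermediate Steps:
a(g) = 5 + 5*g
s(V) = 5 + 5*V
(-4*(-38))*s(2) = (-4*(-38))*(5 + 5*2) = 152*(5 + 10) = 152*15 = 2280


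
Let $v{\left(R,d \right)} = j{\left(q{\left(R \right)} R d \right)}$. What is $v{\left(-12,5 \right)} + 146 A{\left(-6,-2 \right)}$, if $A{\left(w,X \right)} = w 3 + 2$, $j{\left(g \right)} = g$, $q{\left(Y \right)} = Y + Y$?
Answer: $-896$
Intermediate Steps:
$q{\left(Y \right)} = 2 Y$
$A{\left(w,X \right)} = 2 + 3 w$ ($A{\left(w,X \right)} = 3 w + 2 = 2 + 3 w$)
$v{\left(R,d \right)} = 2 d R^{2}$ ($v{\left(R,d \right)} = 2 R R d = 2 d R^{2}$)
$v{\left(-12,5 \right)} + 146 A{\left(-6,-2 \right)} = 2 \cdot 5 \left(-12\right)^{2} + 146 \left(2 + 3 \left(-6\right)\right) = 2 \cdot 5 \cdot 144 + 146 \left(2 - 18\right) = 1440 + 146 \left(-16\right) = 1440 - 2336 = -896$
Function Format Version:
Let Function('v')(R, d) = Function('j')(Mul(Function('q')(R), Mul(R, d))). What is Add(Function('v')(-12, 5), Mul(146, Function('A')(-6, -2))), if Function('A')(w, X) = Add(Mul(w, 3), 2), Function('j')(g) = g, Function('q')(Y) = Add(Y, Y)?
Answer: -896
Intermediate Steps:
Function('q')(Y) = Mul(2, Y)
Function('A')(w, X) = Add(2, Mul(3, w)) (Function('A')(w, X) = Add(Mul(3, w), 2) = Add(2, Mul(3, w)))
Function('v')(R, d) = Mul(2, d, Pow(R, 2)) (Function('v')(R, d) = Mul(Mul(2, R), Mul(R, d)) = Mul(2, d, Pow(R, 2)))
Add(Function('v')(-12, 5), Mul(146, Function('A')(-6, -2))) = Add(Mul(2, 5, Pow(-12, 2)), Mul(146, Add(2, Mul(3, -6)))) = Add(Mul(2, 5, 144), Mul(146, Add(2, -18))) = Add(1440, Mul(146, -16)) = Add(1440, -2336) = -896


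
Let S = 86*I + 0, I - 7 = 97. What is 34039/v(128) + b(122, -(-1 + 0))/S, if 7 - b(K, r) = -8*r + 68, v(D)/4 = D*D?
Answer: 18810713/36634624 ≈ 0.51347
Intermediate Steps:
I = 104 (I = 7 + 97 = 104)
v(D) = 4*D² (v(D) = 4*(D*D) = 4*D²)
S = 8944 (S = 86*104 + 0 = 8944 + 0 = 8944)
b(K, r) = -61 + 8*r (b(K, r) = 7 - (-8*r + 68) = 7 - (68 - 8*r) = 7 + (-68 + 8*r) = -61 + 8*r)
34039/v(128) + b(122, -(-1 + 0))/S = 34039/((4*128²)) + (-61 + 8*(-(-1 + 0)))/8944 = 34039/((4*16384)) + (-61 + 8*(-1*(-1)))*(1/8944) = 34039/65536 + (-61 + 8*1)*(1/8944) = 34039*(1/65536) + (-61 + 8)*(1/8944) = 34039/65536 - 53*1/8944 = 34039/65536 - 53/8944 = 18810713/36634624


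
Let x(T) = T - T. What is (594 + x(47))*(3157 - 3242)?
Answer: -50490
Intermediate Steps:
x(T) = 0
(594 + x(47))*(3157 - 3242) = (594 + 0)*(3157 - 3242) = 594*(-85) = -50490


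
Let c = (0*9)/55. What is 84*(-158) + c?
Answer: -13272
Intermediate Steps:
c = 0 (c = 0*(1/55) = 0)
84*(-158) + c = 84*(-158) + 0 = -13272 + 0 = -13272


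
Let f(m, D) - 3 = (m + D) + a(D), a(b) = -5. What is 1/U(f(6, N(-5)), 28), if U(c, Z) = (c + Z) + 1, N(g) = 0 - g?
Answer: 1/38 ≈ 0.026316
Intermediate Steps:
N(g) = -g
f(m, D) = -2 + D + m (f(m, D) = 3 + ((m + D) - 5) = 3 + ((D + m) - 5) = 3 + (-5 + D + m) = -2 + D + m)
U(c, Z) = 1 + Z + c (U(c, Z) = (Z + c) + 1 = 1 + Z + c)
1/U(f(6, N(-5)), 28) = 1/(1 + 28 + (-2 - 1*(-5) + 6)) = 1/(1 + 28 + (-2 + 5 + 6)) = 1/(1 + 28 + 9) = 1/38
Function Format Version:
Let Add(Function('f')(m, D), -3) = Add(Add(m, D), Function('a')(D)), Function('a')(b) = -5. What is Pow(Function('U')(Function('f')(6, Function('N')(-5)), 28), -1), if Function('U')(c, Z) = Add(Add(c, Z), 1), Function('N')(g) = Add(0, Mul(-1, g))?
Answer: Rational(1, 38) ≈ 0.026316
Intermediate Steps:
Function('N')(g) = Mul(-1, g)
Function('f')(m, D) = Add(-2, D, m) (Function('f')(m, D) = Add(3, Add(Add(m, D), -5)) = Add(3, Add(Add(D, m), -5)) = Add(3, Add(-5, D, m)) = Add(-2, D, m))
Function('U')(c, Z) = Add(1, Z, c) (Function('U')(c, Z) = Add(Add(Z, c), 1) = Add(1, Z, c))
Pow(Function('U')(Function('f')(6, Function('N')(-5)), 28), -1) = Pow(Add(1, 28, Add(-2, Mul(-1, -5), 6)), -1) = Pow(Add(1, 28, Add(-2, 5, 6)), -1) = Pow(Add(1, 28, 9), -1) = Pow(38, -1) = Rational(1, 38)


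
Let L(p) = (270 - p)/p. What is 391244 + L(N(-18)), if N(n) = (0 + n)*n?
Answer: 2347463/6 ≈ 3.9124e+5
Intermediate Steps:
N(n) = n² (N(n) = n*n = n²)
L(p) = (270 - p)/p
391244 + L(N(-18)) = 391244 + (270 - 1*(-18)²)/((-18)²) = 391244 + (270 - 1*324)/324 = 391244 + (270 - 324)/324 = 391244 + (1/324)*(-54) = 391244 - ⅙ = 2347463/6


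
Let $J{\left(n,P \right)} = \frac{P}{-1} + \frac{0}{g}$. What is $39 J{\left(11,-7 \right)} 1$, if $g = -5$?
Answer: $273$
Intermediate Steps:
$J{\left(n,P \right)} = - P$ ($J{\left(n,P \right)} = \frac{P}{-1} + \frac{0}{-5} = P \left(-1\right) + 0 \left(- \frac{1}{5}\right) = - P + 0 = - P$)
$39 J{\left(11,-7 \right)} 1 = 39 \left(\left(-1\right) \left(-7\right)\right) 1 = 39 \cdot 7 \cdot 1 = 273 \cdot 1 = 273$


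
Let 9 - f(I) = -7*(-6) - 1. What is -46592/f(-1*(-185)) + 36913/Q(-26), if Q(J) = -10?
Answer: -22353/10 ≈ -2235.3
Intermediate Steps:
f(I) = -32 (f(I) = 9 - (-7*(-6) - 1) = 9 - (42 - 1) = 9 - 1*41 = 9 - 41 = -32)
-46592/f(-1*(-185)) + 36913/Q(-26) = -46592/(-32) + 36913/(-10) = -46592*(-1/32) + 36913*(-⅒) = 1456 - 36913/10 = -22353/10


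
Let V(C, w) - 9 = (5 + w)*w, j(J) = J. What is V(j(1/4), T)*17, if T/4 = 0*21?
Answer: 153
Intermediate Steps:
T = 0 (T = 4*(0*21) = 4*0 = 0)
V(C, w) = 9 + w*(5 + w) (V(C, w) = 9 + (5 + w)*w = 9 + w*(5 + w))
V(j(1/4), T)*17 = (9 + 0**2 + 5*0)*17 = (9 + 0 + 0)*17 = 9*17 = 153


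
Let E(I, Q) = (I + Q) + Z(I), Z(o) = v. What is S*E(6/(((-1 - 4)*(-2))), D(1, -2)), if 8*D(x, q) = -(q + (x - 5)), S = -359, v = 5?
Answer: -45593/20 ≈ -2279.6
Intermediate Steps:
Z(o) = 5
D(x, q) = 5/8 - q/8 - x/8 (D(x, q) = (-(q + (x - 5)))/8 = (-(q + (-5 + x)))/8 = (-(-5 + q + x))/8 = (5 - q - x)/8 = 5/8 - q/8 - x/8)
E(I, Q) = 5 + I + Q (E(I, Q) = (I + Q) + 5 = 5 + I + Q)
S*E(6/(((-1 - 4)*(-2))), D(1, -2)) = -359*(5 + 6/(((-1 - 4)*(-2))) + (5/8 - ⅛*(-2) - ⅛*1)) = -359*(5 + 6/((-5*(-2))) + (5/8 + ¼ - ⅛)) = -359*(5 + 6/10 + ¾) = -359*(5 + 6*(⅒) + ¾) = -359*(5 + ⅗ + ¾) = -359*127/20 = -45593/20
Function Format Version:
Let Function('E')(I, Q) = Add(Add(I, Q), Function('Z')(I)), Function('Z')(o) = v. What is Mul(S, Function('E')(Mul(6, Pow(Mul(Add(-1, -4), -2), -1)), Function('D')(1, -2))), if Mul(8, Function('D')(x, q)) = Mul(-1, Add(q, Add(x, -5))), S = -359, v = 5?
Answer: Rational(-45593, 20) ≈ -2279.6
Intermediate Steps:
Function('Z')(o) = 5
Function('D')(x, q) = Add(Rational(5, 8), Mul(Rational(-1, 8), q), Mul(Rational(-1, 8), x)) (Function('D')(x, q) = Mul(Rational(1, 8), Mul(-1, Add(q, Add(x, -5)))) = Mul(Rational(1, 8), Mul(-1, Add(q, Add(-5, x)))) = Mul(Rational(1, 8), Mul(-1, Add(-5, q, x))) = Mul(Rational(1, 8), Add(5, Mul(-1, q), Mul(-1, x))) = Add(Rational(5, 8), Mul(Rational(-1, 8), q), Mul(Rational(-1, 8), x)))
Function('E')(I, Q) = Add(5, I, Q) (Function('E')(I, Q) = Add(Add(I, Q), 5) = Add(5, I, Q))
Mul(S, Function('E')(Mul(6, Pow(Mul(Add(-1, -4), -2), -1)), Function('D')(1, -2))) = Mul(-359, Add(5, Mul(6, Pow(Mul(Add(-1, -4), -2), -1)), Add(Rational(5, 8), Mul(Rational(-1, 8), -2), Mul(Rational(-1, 8), 1)))) = Mul(-359, Add(5, Mul(6, Pow(Mul(-5, -2), -1)), Add(Rational(5, 8), Rational(1, 4), Rational(-1, 8)))) = Mul(-359, Add(5, Mul(6, Pow(10, -1)), Rational(3, 4))) = Mul(-359, Add(5, Mul(6, Rational(1, 10)), Rational(3, 4))) = Mul(-359, Add(5, Rational(3, 5), Rational(3, 4))) = Mul(-359, Rational(127, 20)) = Rational(-45593, 20)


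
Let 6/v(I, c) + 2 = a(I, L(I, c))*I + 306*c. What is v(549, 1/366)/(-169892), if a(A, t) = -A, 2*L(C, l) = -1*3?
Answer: 183/1561777401272 ≈ 1.1717e-10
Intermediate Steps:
L(C, l) = -3/2 (L(C, l) = (-1*3)/2 = (½)*(-3) = -3/2)
v(I, c) = 6/(-2 - I² + 306*c) (v(I, c) = 6/(-2 + ((-I)*I + 306*c)) = 6/(-2 + (-I² + 306*c)) = 6/(-2 - I² + 306*c))
v(549, 1/366)/(-169892) = (6/(-2 - 1*549² + 306/366))/(-169892) = (6/(-2 - 1*301401 + 306*(1/366)))*(-1/169892) = (6/(-2 - 301401 + 51/61))*(-1/169892) = (6/(-18385532/61))*(-1/169892) = (6*(-61/18385532))*(-1/169892) = -183/9192766*(-1/169892) = 183/1561777401272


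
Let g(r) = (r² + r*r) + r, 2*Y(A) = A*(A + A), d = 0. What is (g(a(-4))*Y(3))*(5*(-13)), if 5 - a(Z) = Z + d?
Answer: -100035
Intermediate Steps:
Y(A) = A² (Y(A) = (A*(A + A))/2 = (A*(2*A))/2 = (2*A²)/2 = A²)
a(Z) = 5 - Z (a(Z) = 5 - (Z + 0) = 5 - Z)
g(r) = r + 2*r² (g(r) = (r² + r²) + r = 2*r² + r = r + 2*r²)
(g(a(-4))*Y(3))*(5*(-13)) = (((5 - 1*(-4))*(1 + 2*(5 - 1*(-4))))*3²)*(5*(-13)) = (((5 + 4)*(1 + 2*(5 + 4)))*9)*(-65) = ((9*(1 + 2*9))*9)*(-65) = ((9*(1 + 18))*9)*(-65) = ((9*19)*9)*(-65) = (171*9)*(-65) = 1539*(-65) = -100035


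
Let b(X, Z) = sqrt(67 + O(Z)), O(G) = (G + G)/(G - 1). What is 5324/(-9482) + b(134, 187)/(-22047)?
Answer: -242/431 - sqrt(596874)/2050371 ≈ -0.56186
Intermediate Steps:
O(G) = 2*G/(-1 + G) (O(G) = (2*G)/(-1 + G) = 2*G/(-1 + G))
b(X, Z) = sqrt(67 + 2*Z/(-1 + Z))
5324/(-9482) + b(134, 187)/(-22047) = 5324/(-9482) + sqrt((-67 + 69*187)/(-1 + 187))/(-22047) = 5324*(-1/9482) + sqrt((-67 + 12903)/186)*(-1/22047) = -242/431 + sqrt((1/186)*12836)*(-1/22047) = -242/431 + sqrt(6418/93)*(-1/22047) = -242/431 + (sqrt(596874)/93)*(-1/22047) = -242/431 - sqrt(596874)/2050371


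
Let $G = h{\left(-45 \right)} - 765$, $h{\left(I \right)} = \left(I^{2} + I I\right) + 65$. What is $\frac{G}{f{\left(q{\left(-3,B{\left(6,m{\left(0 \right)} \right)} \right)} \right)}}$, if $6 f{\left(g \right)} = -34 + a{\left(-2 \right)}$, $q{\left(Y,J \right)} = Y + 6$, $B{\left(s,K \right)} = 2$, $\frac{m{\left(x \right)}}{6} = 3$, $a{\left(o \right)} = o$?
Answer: $- \frac{1675}{3} \approx -558.33$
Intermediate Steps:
$m{\left(x \right)} = 18$ ($m{\left(x \right)} = 6 \cdot 3 = 18$)
$h{\left(I \right)} = 65 + 2 I^{2}$ ($h{\left(I \right)} = \left(I^{2} + I^{2}\right) + 65 = 2 I^{2} + 65 = 65 + 2 I^{2}$)
$q{\left(Y,J \right)} = 6 + Y$
$f{\left(g \right)} = -6$ ($f{\left(g \right)} = \frac{-34 - 2}{6} = \frac{1}{6} \left(-36\right) = -6$)
$G = 3350$ ($G = \left(65 + 2 \left(-45\right)^{2}\right) - 765 = \left(65 + 2 \cdot 2025\right) - 765 = \left(65 + 4050\right) - 765 = 4115 - 765 = 3350$)
$\frac{G}{f{\left(q{\left(-3,B{\left(6,m{\left(0 \right)} \right)} \right)} \right)}} = \frac{3350}{-6} = 3350 \left(- \frac{1}{6}\right) = - \frac{1675}{3}$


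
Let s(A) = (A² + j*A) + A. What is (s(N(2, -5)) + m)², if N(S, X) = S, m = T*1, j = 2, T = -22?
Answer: 144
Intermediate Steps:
m = -22 (m = -22*1 = -22)
s(A) = A² + 3*A (s(A) = (A² + 2*A) + A = A² + 3*A)
(s(N(2, -5)) + m)² = (2*(3 + 2) - 22)² = (2*5 - 22)² = (10 - 22)² = (-12)² = 144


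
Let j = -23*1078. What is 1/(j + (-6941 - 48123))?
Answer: -1/79858 ≈ -1.2522e-5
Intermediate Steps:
j = -24794
1/(j + (-6941 - 48123)) = 1/(-24794 + (-6941 - 48123)) = 1/(-24794 - 55064) = 1/(-79858) = -1/79858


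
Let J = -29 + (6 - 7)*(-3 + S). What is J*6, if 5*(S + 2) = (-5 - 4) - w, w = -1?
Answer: -672/5 ≈ -134.40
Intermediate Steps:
S = -18/5 (S = -2 + ((-5 - 4) - 1*(-1))/5 = -2 + (-9 + 1)/5 = -2 + (⅕)*(-8) = -2 - 8/5 = -18/5 ≈ -3.6000)
J = -112/5 (J = -29 + (6 - 7)*(-3 - 18/5) = -29 - 1*(-33/5) = -29 + 33/5 = -112/5 ≈ -22.400)
J*6 = -112/5*6 = -672/5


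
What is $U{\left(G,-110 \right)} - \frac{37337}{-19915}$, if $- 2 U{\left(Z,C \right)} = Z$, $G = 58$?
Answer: $- \frac{540198}{19915} \approx -27.125$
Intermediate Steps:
$U{\left(Z,C \right)} = - \frac{Z}{2}$
$U{\left(G,-110 \right)} - \frac{37337}{-19915} = \left(- \frac{1}{2}\right) 58 - \frac{37337}{-19915} = -29 - - \frac{37337}{19915} = -29 + \frac{37337}{19915} = - \frac{540198}{19915}$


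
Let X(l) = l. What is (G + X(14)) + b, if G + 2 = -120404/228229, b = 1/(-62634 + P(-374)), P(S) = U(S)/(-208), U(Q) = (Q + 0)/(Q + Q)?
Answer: 68222808643016/5946676625605 ≈ 11.472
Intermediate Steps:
U(Q) = 1/2 (U(Q) = Q/((2*Q)) = Q*(1/(2*Q)) = 1/2)
P(S) = -1/416 (P(S) = (1/2)/(-208) = (1/2)*(-1/208) = -1/416)
b = -416/26055745 (b = 1/(-62634 - 1/416) = 1/(-26055745/416) = -416/26055745 ≈ -1.5966e-5)
G = -576862/228229 (G = -2 - 120404/228229 = -576862/228229 ≈ -2.5276)
(G + X(14)) + b = (-576862/228229 + 14) - 416/26055745 = 2618344/228229 - 416/26055745 = 68222808643016/5946676625605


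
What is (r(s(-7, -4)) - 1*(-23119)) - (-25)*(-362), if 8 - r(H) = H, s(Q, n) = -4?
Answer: 14081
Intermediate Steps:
r(H) = 8 - H
(r(s(-7, -4)) - 1*(-23119)) - (-25)*(-362) = ((8 - 1*(-4)) - 1*(-23119)) - (-25)*(-362) = ((8 + 4) + 23119) - 1*9050 = (12 + 23119) - 9050 = 23131 - 9050 = 14081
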